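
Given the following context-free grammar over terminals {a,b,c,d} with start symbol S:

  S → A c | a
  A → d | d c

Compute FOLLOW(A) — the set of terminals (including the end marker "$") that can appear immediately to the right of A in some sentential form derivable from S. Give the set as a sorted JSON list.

Compute FIRST by fixpoint:
[1]
  A via A→d: +{d}
  S via S→A c: +{d}
  S via S→a: +{a}
  S: {a,d}  A: {d}
[2] done
  S: {a,d}  A: {d}

Compute FOLLOW by fixpoint:
FOLLOW(S) := {$}
iter 1:
  S→A c: FOLLOW(A) ⊇ FIRST(c) = {c}; new: +{c}
  FOLLOW[S]={$}  FOLLOW[A]={c}
iter 2: (stable)
  FOLLOW[S]={$}  FOLLOW[A]={c}

FOLLOW(A) = ["c"]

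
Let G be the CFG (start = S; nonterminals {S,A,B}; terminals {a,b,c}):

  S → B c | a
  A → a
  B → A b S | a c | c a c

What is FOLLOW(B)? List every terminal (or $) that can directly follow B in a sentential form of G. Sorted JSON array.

FIRST sets, iterate to fixpoint:
iter 1:
  A via A→a: +{a}
  B via B→A b S: +{a}
  B via B→c a c: +{c}
  S via S→B c: +{a,c}
  FIRST(S)={a,c}  FIRST(A)={a}  FIRST(B)={a,c}
iter 2: (no change)
  FIRST(S)={a,c}  FIRST(A)={a}  FIRST(B)={a,c}

FOLLOW sets:
initialize: $ ∈ FOLLOW(S)
[1]
  B→A b S: FOLLOW(A) ⊇ FIRST(b) = {b}; new: +{b}
  S→B c: FOLLOW(B) ⊇ FIRST(c) = {c}; new: +{c}
  FOLLOW(S)={$}  FOLLOW(A)={b}  FOLLOW(B)={c}
[2]
  B→A b S: FOLLOW(S) ⊇ FOLLOW(B) ⊇ {c}; new: +{c}
  FOLLOW(S)={$,c}  FOLLOW(A)={b}  FOLLOW(B)={c}
[3] (no change)
  FOLLOW(S)={$,c}  FOLLOW(A)={b}  FOLLOW(B)={c}

FOLLOW(B) = ["c"]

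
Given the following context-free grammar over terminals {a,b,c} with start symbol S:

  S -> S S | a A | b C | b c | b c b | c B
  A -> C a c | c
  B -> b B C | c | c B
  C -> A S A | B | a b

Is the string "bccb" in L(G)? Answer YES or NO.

Convert to CNF:
  S -> S S | T0 A | T1 B | T2 C | T2 T1 | T2 X7
  A -> C X3 | c
  B -> T1 B | T2 X4 | c
  C -> A X5 | T0 T2 | T1 B | T2 X6 | c
  T0 -> a
  T1 -> c
  T2 -> b
  X3 -> T0 T1
  X4 -> B C
  X5 -> S A
  X6 -> B C
  X7 -> T1 T2

CYK fill:
  cell(0,0) b: {T2}  orig:{}
  cell(1,1) c: {A,B,C,T1}  orig:{A,B,C}
  cell(2,2) c: {A,B,C,T1}  orig:{A,B,C}
  cell(3,3) b: {T2}  orig:{}
  cell(0,1) bc: {S}
  cell(1,2) cc: {B,C,S,X4,X6}  orig:{B,C,S}
  cell(2,3) cb: {X7}  orig:{}
  cell(0,2) bcc: {B,C,S,X5}  orig:{B,C,S}
  cell(1,3) ccb: ∅
  cell(0,3) bccb: ∅

S ∉ T[0,3] ⇒ NO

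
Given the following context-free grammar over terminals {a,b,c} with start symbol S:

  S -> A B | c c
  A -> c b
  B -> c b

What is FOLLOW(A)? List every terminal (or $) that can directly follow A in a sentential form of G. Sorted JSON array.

FIRST iteration:
[1]
  A via A→c b: +{c}
  B via B→c b: +{c}
  S via S→A B: +{c}
  FIRST(S)={c}  FIRST(A)={c}  FIRST(B)={c}
[2] (stable)
  FIRST(S)={c}  FIRST(A)={c}  FIRST(B)={c}

FOLLOW sets:
FOLLOW(S) := {$}
round 1:
  S→A B: FOLLOW(A) ⊇ FIRST(B) = {c}; new: +{c}
  S→A B: FOLLOW(B) ⊇ FOLLOW(S) ⊇ {$}; new: +{$}
  FOLLOW[S]={$}  FOLLOW[A]={c}  FOLLOW[B]={$}
round 2: (stable)
  FOLLOW[S]={$}  FOLLOW[A]={c}  FOLLOW[B]={$}

FOLLOW(A) = ["c"]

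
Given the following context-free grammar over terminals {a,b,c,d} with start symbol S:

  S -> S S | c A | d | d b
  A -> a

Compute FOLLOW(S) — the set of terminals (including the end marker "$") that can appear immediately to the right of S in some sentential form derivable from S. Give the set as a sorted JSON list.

FIRST sets, iterate to fixpoint:
round 1:
  A via A→a: +{a}
  S via S→c A: +{c}
  S via S→d: +{d}
  FIRST(S)={c,d}  FIRST(A)={a}
round 2: (no change)
  FIRST(S)={c,d}  FIRST(A)={a}

Compute FOLLOW by fixpoint:
initialize: $ ∈ FOLLOW(S)
[1]
  S→S S: FOLLOW(S) ⊇ FIRST(S) = {c,d}; new: +{c,d}
  S→c A: FOLLOW(A) ⊇ FOLLOW(S) ⊇ {$,c,d}; new: +{$,c,d}
  S: {$,c,d}  A: {$,c,d}
[2] done
  S: {$,c,d}  A: {$,c,d}

FOLLOW(S) = ["$", "c", "d"]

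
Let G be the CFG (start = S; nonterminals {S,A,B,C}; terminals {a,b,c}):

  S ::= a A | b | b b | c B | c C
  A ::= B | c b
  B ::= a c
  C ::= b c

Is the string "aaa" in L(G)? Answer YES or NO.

CNF form of G:
  S -> T0 A | T1 B | T1 C | T2 T2 | b
  A -> T0 T1 | T1 T2
  B -> T0 T1
  C -> T2 T1
  T0 -> a
  T1 -> c
  T2 -> b

CYK table (by increasing span):
  cell(0,0) a: {T0}  orig:{}
  cell(1,1) a: {T0}  orig:{}
  cell(2,2) a: {T0}  orig:{}
  cell(0,1) aa: ∅
  cell(1,2) aa: ∅
  cell(0,2) aaa: ∅

S ∉ T[0,2] ⇒ NO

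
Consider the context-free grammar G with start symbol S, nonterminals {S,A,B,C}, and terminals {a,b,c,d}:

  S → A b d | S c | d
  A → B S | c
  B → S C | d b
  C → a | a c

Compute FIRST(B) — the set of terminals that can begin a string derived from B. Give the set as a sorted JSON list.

FIRST sets, iterate to fixpoint:
[1]
  A via A→c: +{c}
  B via B→d b: +{d}
  C via C→a: +{a}
  S via S→A b d: +{c}
  S via S→d: +{d}
  FIRST(S)={c,d}  FIRST(A)={c}  FIRST(B)={d}  FIRST(C)={a}
[2]
  A via A→B S: +{d}
  B via B→S C: +{c}
  FIRST(S)={c,d}  FIRST(A)={c,d}  FIRST(B)={c,d}  FIRST(C)={a}
[3] (stable)
  FIRST(S)={c,d}  FIRST(A)={c,d}  FIRST(B)={c,d}  FIRST(C)={a}

FIRST(B) = ["c", "d"]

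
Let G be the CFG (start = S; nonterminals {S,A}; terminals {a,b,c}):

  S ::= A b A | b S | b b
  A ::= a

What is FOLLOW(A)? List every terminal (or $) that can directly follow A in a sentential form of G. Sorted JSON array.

FIRST sets, iterate to fixpoint:
pass 1:
  A via A→a: +{a}
  S via S→A b A: +{a}
  S via S→b S: +{b}
  FIRST(S)={a,b}  FIRST(A)={a}
pass 2: — fixpoint
  FIRST(S)={a,b}  FIRST(A)={a}

Compute FOLLOW by fixpoint:
FOLLOW(S) := {$}
[1]
  S→A b A: FOLLOW(A) ⊇ FIRST(b) = {b}; new: +{b}
  S→A b A: FOLLOW(A) ⊇ FOLLOW(S) ⊇ {$}; new: +{$}
  FOLLOW(S)={$}  FOLLOW(A)={$,b}
[2] — fixpoint
  FOLLOW(S)={$}  FOLLOW(A)={$,b}

FOLLOW(A) = ["$", "b"]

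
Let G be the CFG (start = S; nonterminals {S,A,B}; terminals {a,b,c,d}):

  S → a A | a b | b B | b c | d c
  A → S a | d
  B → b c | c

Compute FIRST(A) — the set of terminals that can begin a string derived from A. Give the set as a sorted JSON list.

FIRST sets, iterate to fixpoint:
pass 1:
  A via A→d: +{d}
  B via B→b c: +{b}
  B via B→c: +{c}
  S via S→a A: +{a}
  S via S→b B: +{b}
  S via S→d c: +{d}
  FIRST[S]={a,b,d}  FIRST[A]={d}  FIRST[B]={b,c}
pass 2:
  A via A→S a: +{a,b}
  FIRST[S]={a,b,d}  FIRST[A]={a,b,d}  FIRST[B]={b,c}
pass 3: (no change)
  FIRST[S]={a,b,d}  FIRST[A]={a,b,d}  FIRST[B]={b,c}

FIRST(A) = ["a", "b", "d"]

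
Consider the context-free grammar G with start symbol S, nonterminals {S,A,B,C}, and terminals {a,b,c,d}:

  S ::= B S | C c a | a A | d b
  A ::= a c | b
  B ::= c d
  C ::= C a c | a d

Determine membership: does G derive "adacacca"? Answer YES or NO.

Convert to CNF:
  S -> B S | C X5 | T0 A | T2 T3
  A -> T0 T1 | b
  B -> T1 T2
  C -> C X4 | T0 T2
  T0 -> a
  T1 -> c
  T2 -> d
  T3 -> b
  X4 -> T0 T1
  X5 -> T1 T0

Fill CYK table bottom-up:
  T[0,0] 'a' = {T0}  orig:{}
  T[1,1] 'd' = {T2}  orig:{}
  T[2,2] 'a' = {T0}  orig:{}
  T[3,3] 'c' = {T1}  orig:{}
  T[4,4] 'a' = {T0}  orig:{}
  T[5,5] 'c' = {T1}  orig:{}
  T[6,6] 'c' = {T1}  orig:{}
  T[7,7] 'a' = {T0}  orig:{}
  T[0,1] 'ad' = {C}
  T[1,2] 'da' = ∅
  T[2,3] 'ac' = {A,X4}  orig:{A}
  T[3,4] 'ca' = {X5}  orig:{}
  T[4,5] 'ac' = {A,X4}  orig:{A}
  T[5,6] 'cc' = ∅
  T[6,7] 'ca' = {X5}  orig:{}
  T[0,2] 'ada' = ∅
  T[1,3] 'dac' = ∅
  T[2,4] 'aca' = ∅
  T[3,5] 'cac' = ∅
  T[4,6] 'acc' = ∅
  T[5,7] 'cca' = ∅
  T[0,3] 'adac' = {C}
  T[1,4] 'daca' = ∅
  T[2,5] 'acac' = ∅
  T[3,6] 'cacc' = ∅
  T[4,7] 'acca' = ∅
  T[0,4] 'adaca' = ∅
  T[1,5] 'dacac' = ∅
  T[2,6] 'acacc' = ∅
  T[3,7] 'cacca' = ∅
  T[0,5] 'adacac' = {C}
  T[1,6] 'dacacc' = ∅
  T[2,7] 'acacca' = ∅
  T[0,6] 'adacacc' = ∅
  T[1,7] 'dacacca' = ∅
  T[0,7] 'adacacca' = {S}

S ∈ T[0,7] ⇒ YES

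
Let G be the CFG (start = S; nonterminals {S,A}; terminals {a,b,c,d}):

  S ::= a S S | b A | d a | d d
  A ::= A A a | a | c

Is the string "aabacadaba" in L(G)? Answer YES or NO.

CNF form of G:
  S -> T0 X4 | T1 A | T2 T0 | T2 T2
  A -> A X3 | a | c
  T0 -> a
  T1 -> b
  T2 -> d
  X3 -> A T0
  X4 -> S S

CYK table (by increasing span):
  [0..0]={A,T0}  "a"  orig:{A}
  [1..1]={A,T0}  "a"  orig:{A}
  [2..2]={T1}  "b"  orig:{}
  [3..3]={A,T0}  "a"  orig:{A}
  [4..4]={A}  "c"
  [5..5]={A,T0}  "a"  orig:{A}
  [6..6]={T2}  "d"  orig:{}
  [7..7]={A,T0}  "a"  orig:{A}
  [8..8]={T1}  "b"  orig:{}
  [9..9]={A,T0}  "a"  orig:{A}
  [0..1]={X3}  "aa"  orig:{}
  [1..2]=∅  "ab"
  [2..3]={S}  "ba"
  [3..4]=∅  "ac"
  [4..5]={X3}  "ca"  orig:{}
  [5..6]=∅  "ad"
  [6..7]={S}  "da"
  [7..8]=∅  "ab"
  [8..9]={S}  "ba"
  [0..2]=∅  "aab"
  [1..3]=∅  "aba"
  [2..4]=∅  "bac"
  [3..5]={A}  "aca"
  [4..6]=∅  "cad"
  [5..7]=∅  "ada"
  [6..8]=∅  "dab"
  [7..9]=∅  "aba"
  [0..3]=∅  "aaba"
  [1..4]=∅  "abac"
  [2..5]={S}  "baca"
  [3..6]=∅  "acad"
  [4..7]=∅  "cada"
  [5..8]=∅  "adab"
  [6..9]={X4}  "daba"  orig:{}
  [0..4]=∅  "aabac"
  [1..5]=∅  "abaca"
  [2..6]=∅  "bacad"
  [3..7]=∅  "acada"
  [4..8]=∅  "cadab"
  [5..9]={S}  "adaba"
  [0..5]=∅  "aabaca"
  [1..6]=∅  "abacad"
  [2..7]={X4}  "bacada"  orig:{}
  [3..8]=∅  "acadab"
  [4..9]=∅  "cadaba"
  [0..6]=∅  "aabacad"
  [1..7]={S}  "abacada"
  [2..8]=∅  "bacadab"
  [3..9]=∅  "acadaba"
  [0..7]=∅  "aabacada"
  [1..8]=∅  "abacadab"
  [2..9]=∅  "bacadaba"
  [0..8]=∅  "aabacadab"
  [1..9]={X4}  "abacadaba"  orig:{}
  [0..9]={S}  "aabacadaba"

S ∈ T[0,9] ⇒ YES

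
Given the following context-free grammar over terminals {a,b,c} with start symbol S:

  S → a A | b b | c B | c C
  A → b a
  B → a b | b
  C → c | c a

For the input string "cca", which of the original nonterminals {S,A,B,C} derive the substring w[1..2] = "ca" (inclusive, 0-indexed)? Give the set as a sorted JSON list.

CNF form of G:
  S -> T0 T0 | T1 A | T2 B | T2 C
  A -> T0 T1
  B -> T1 T0 | b
  C -> T2 T1 | c
  T0 -> b
  T1 -> a
  T2 -> c

CYK table (by increasing span), restricted to cells inside w[1..2]:
  cell(1,1) c: {C,T2}  orig:{C}
  cell(2,2) a: {T1}  orig:{}
  cell(1,2) ca: {C}

Original NTs in T[1,2] deriving "ca": ["C"]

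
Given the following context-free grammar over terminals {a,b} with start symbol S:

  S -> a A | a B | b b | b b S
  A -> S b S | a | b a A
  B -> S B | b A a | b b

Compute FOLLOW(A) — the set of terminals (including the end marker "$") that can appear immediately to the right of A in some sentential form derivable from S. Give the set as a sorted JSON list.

Compute FIRST by fixpoint:
pass 1:
  A via A→a: +{a}
  A via A→b a A: +{b}
  B via B→b A a: +{b}
  S via S→a A: +{a}
  S via S→b b: +{b}
  FIRST(S)={a,b}  FIRST(A)={a,b}  FIRST(B)={b}
pass 2:
  B via B→S B: +{a}
  FIRST(S)={a,b}  FIRST(A)={a,b}  FIRST(B)={a,b}
pass 3: done
  FIRST(S)={a,b}  FIRST(A)={a,b}  FIRST(B)={a,b}

Compute FOLLOW by fixpoint:
initialize: $ ∈ FOLLOW(S)
round 1:
  A→S b S: FOLLOW(S) ⊇ FIRST(b) = {b}; new: +{b}
  B→S B: FOLLOW(S) ⊇ FIRST(B) = {a,b}; new: +{a}
  B→b A a: FOLLOW(A) ⊇ FIRST(a) = {a}; new: +{a}
  S→a A: FOLLOW(A) ⊇ FOLLOW(S) ⊇ {$,a,b}; new: +{$,b}
  S→a B: FOLLOW(B) ⊇ FOLLOW(S) ⊇ {$,a,b}; new: +{$,a,b}
  FOLLOW[S]={$,a,b}  FOLLOW[A]={$,a,b}  FOLLOW[B]={$,a,b}
round 2: (stable)
  FOLLOW[S]={$,a,b}  FOLLOW[A]={$,a,b}  FOLLOW[B]={$,a,b}

FOLLOW(A) = ["$", "a", "b"]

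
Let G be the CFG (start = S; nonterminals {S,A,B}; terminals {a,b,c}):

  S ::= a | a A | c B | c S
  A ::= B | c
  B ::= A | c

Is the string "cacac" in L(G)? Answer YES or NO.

CNF form of G:
  S -> T0 A | T1 B | T1 S | a
  A -> c
  B -> c
  T0 -> a
  T1 -> c

CYK table (by increasing span):
  cell(0,0) c: {A,B,T1}  orig:{A,B}
  cell(1,1) a: {S,T0}  orig:{S}
  cell(2,2) c: {A,B,T1}  orig:{A,B}
  cell(3,3) a: {S,T0}  orig:{S}
  cell(4,4) c: {A,B,T1}  orig:{A,B}
  cell(0,1) ca: {S}
  cell(1,2) ac: {S}
  cell(2,3) ca: {S}
  cell(3,4) ac: {S}
  cell(0,2) cac: {S}
  cell(1,3) aca: ∅
  cell(2,4) cac: {S}
  cell(0,3) caca: ∅
  cell(1,4) acac: ∅
  cell(0,4) cacac: ∅

S ∉ T[0,4] ⇒ NO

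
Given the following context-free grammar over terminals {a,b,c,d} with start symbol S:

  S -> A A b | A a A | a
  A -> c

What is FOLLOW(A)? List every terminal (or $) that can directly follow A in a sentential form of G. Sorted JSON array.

Compute FIRST by fixpoint:
round 1:
  A via A→c: +{c}
  S via S→A A b: +{c}
  S via S→a: +{a}
  FIRST[S]={a,c}  FIRST[A]={c}
round 2: (no change)
  FIRST[S]={a,c}  FIRST[A]={c}

FOLLOW sets:
seed FOLLOW(S) with $
round 1:
  S→A A b: FOLLOW(A) ⊇ FIRST(A) = {c}; new: +{c}
  S→A A b: FOLLOW(A) ⊇ FIRST(b) = {b}; new: +{b}
  S→A a A: FOLLOW(A) ⊇ FIRST(a) = {a}; new: +{a}
  S→A a A: FOLLOW(A) ⊇ FOLLOW(S) ⊇ {$}; new: +{$}
  FOLLOW[S]={$}  FOLLOW[A]={$,a,b,c}
round 2: (stable)
  FOLLOW[S]={$}  FOLLOW[A]={$,a,b,c}

FOLLOW(A) = ["$", "a", "b", "c"]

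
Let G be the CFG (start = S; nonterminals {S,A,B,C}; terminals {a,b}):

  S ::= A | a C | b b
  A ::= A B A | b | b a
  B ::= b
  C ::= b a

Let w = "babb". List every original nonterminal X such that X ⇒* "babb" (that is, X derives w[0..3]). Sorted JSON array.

CNF form of G:
  S -> A X3 | T0 T0 | T0 T1 | T1 C | b
  A -> A X2 | T0 T1 | b
  B -> b
  C -> T0 T1
  T0 -> b
  T1 -> a
  X2 -> B A
  X3 -> B A

Fill CYK table bottom-up, restricted to cells inside w[0..3]:
  T[0,0] 'b' = {A,B,S,T0}  orig:{A,B,S}
  T[1,1] 'a' = {T1}  orig:{}
  T[2,2] 'b' = {A,B,S,T0}  orig:{A,B,S}
  T[3,3] 'b' = {A,B,S,T0}  orig:{A,B,S}
  T[0,1] 'ba' = {A,C,S}
  T[1,2] 'ab' = ∅
  T[2,3] 'bb' = {S,X2,X3}  orig:{S}
  T[0,2] 'bab' = ∅
  T[1,3] 'abb' = ∅
  T[0,3] 'babb' = {A,S}

Original NTs in T[0,3] deriving "babb": ["A", "S"]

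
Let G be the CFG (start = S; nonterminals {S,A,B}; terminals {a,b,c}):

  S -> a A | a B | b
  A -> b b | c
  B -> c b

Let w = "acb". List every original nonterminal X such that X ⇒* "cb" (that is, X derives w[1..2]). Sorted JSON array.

Convert to CNF:
  S -> T2 A | T2 B | b
  A -> T0 T0 | c
  B -> T1 T0
  T0 -> b
  T1 -> c
  T2 -> a

CYK table (by increasing span) (cells [i..j] with 1 ≤ i ≤ j ≤ 2 only):
  T[1,1] 'c' = {A,T1}  orig:{A}
  T[2,2] 'b' = {S,T0}  orig:{S}
  T[1,2] 'cb' = {B}

Original NTs in T[1,2] deriving "cb": ["B"]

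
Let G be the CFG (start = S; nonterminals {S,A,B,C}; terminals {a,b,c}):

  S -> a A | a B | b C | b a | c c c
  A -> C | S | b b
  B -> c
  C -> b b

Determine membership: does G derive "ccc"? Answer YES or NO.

CNF form of G:
  S -> T0 A | T0 B | T1 C | T1 T0 | T2 X4
  A -> T0 A | T0 B | T1 C | T1 T0 | T1 T1 | T2 X3
  B -> c
  C -> T1 T1
  T0 -> a
  T1 -> b
  T2 -> c
  X3 -> T2 T2
  X4 -> T2 T2

CYK fill:
  T[0,0] 'c' = {B,T2}  orig:{B}
  T[1,1] 'c' = {B,T2}  orig:{B}
  T[2,2] 'c' = {B,T2}  orig:{B}
  T[0,1] 'cc' = {X3,X4}  orig:{}
  T[1,2] 'cc' = {X3,X4}  orig:{}
  T[0,2] 'ccc' = {A,S}

S ∈ T[0,2] ⇒ YES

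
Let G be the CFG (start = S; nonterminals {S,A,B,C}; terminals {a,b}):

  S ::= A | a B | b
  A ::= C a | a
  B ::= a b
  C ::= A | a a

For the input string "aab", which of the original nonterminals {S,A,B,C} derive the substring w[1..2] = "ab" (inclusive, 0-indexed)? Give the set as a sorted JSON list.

CNF form of G:
  S -> C T0 | T0 B | a | b
  A -> C T0 | a
  B -> T0 T1
  C -> C T0 | T0 T0 | a
  T0 -> a
  T1 -> b

CYK table (by increasing span), restricted to cells inside w[1..2]:
  cell(1,1) a: {A,C,S,T0}  orig:{A,C,S}
  cell(2,2) b: {S,T1}  orig:{S}
  cell(1,2) ab: {B}

Original NTs in T[1,2] deriving "ab": ["B"]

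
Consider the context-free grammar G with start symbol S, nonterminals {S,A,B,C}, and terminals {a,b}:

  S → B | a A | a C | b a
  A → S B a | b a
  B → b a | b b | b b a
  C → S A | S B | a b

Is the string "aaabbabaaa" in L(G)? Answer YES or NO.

Convert to CNF:
  S -> T0 A | T0 C | T1 T0 | T1 T1 | T1 X4
  A -> S X2 | T1 T0
  B -> T1 T0 | T1 T1 | T1 X3
  C -> S A | S B | T0 T1
  T0 -> a
  T1 -> b
  X2 -> B T0
  X3 -> T1 T0
  X4 -> T1 T0

CYK fill:
  [0..0]={T0}  "a"  orig:{}
  [1..1]={T0}  "a"  orig:{}
  [2..2]={T0}  "a"  orig:{}
  [3..3]={T1}  "b"  orig:{}
  [4..4]={T1}  "b"  orig:{}
  [5..5]={T0}  "a"  orig:{}
  [6..6]={T1}  "b"  orig:{}
  [7..7]={T0}  "a"  orig:{}
  [8..8]={T0}  "a"  orig:{}
  [9..9]={T0}  "a"  orig:{}
  [0..1]=∅  "aa"
  [1..2]=∅  "aa"
  [2..3]={C}  "ab"
  [3..4]={B,S}  "bb"
  [4..5]={A,B,S,X3,X4}  "ba"  orig:{A,B,S}
  [5..6]={C}  "ab"
  [6..7]={A,B,S,X3,X4}  "ba"  orig:{A,B,S}
  [7..8]=∅  "aa"
  [8..9]=∅  "aa"
  [0..2]=∅  "aaa"
  [1..3]={S}  "aab"
  [2..4]=∅  "abb"
  [3..5]={B,S,X2}  "bba"  orig:{B,S}
  [4..6]=∅  "bab"
  [5..7]={S}  "aba"
  [6..8]={X2}  "baa"  orig:{}
  [7..9]=∅  "aaa"
  [0..3]=∅  "aaab"
  [1..4]=∅  "aabb"
  [2..5]=∅  "abba"
  [3..6]=∅  "bbab"
  [4..7]={C}  "baba"
  [5..8]=∅  "abaa"
  [6..9]=∅  "baaa"
  [0..4]=∅  "aaabb"
  [1..5]={C}  "aabba"
  [2..6]=∅  "abbab"
  [3..7]={C}  "bbaba"
  [4..8]={A}  "babaa"
  [5..9]=∅  "abaaa"
  [0..5]={S}  "aaabba"
  [1..6]=∅  "aabbab"
  [2..7]={S}  "abbaba"
  [3..8]={A}  "bbabaa"
  [4..9]=∅  "babaaa"
  [0..6]=∅  "aaabbab"
  [1..7]=∅  "aabbaba"
  [2..8]={S}  "abbabaa"
  [3..9]=∅  "bbabaaa"
  [0..7]={C}  "aaabbaba"
  [1..8]={C}  "aabbabaa"
  [2..9]=∅  "abbabaaa"
  [0..8]={A,S}  "aaabbabaa"
  [1..9]=∅  "aabbabaaa"
  [0..9]=∅  "aaabbabaaa"

S ∉ T[0,9] ⇒ NO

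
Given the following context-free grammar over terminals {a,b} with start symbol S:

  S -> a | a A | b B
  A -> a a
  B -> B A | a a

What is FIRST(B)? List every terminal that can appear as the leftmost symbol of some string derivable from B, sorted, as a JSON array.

Compute FIRST by fixpoint:
iter 1:
  A via A→a a: +{a}
  B via B→a a: +{a}
  S via S→a: +{a}
  S via S→b B: +{b}
  FIRST[S]={a,b}  FIRST[A]={a}  FIRST[B]={a}
iter 2: done
  FIRST[S]={a,b}  FIRST[A]={a}  FIRST[B]={a}

FIRST(B) = ["a"]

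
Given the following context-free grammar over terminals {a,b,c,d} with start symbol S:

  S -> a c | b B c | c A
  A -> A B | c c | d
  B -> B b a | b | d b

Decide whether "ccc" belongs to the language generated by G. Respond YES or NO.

CNF form of G:
  S -> T0 A | T1 X5 | T2 T0
  A -> A B | T0 T0 | d
  B -> B X4 | T3 T1 | b
  T0 -> c
  T1 -> b
  T2 -> a
  T3 -> d
  X4 -> T1 T2
  X5 -> B T0

CYK fill:
  cell(0,0) c: {T0}  orig:{}
  cell(1,1) c: {T0}  orig:{}
  cell(2,2) c: {T0}  orig:{}
  cell(0,1) cc: {A}
  cell(1,2) cc: {A}
  cell(0,2) ccc: {S}

S ∈ T[0,2] ⇒ YES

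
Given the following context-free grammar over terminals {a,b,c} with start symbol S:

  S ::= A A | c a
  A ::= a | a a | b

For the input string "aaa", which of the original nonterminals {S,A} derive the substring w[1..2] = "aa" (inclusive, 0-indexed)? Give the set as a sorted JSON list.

CNF form of G:
  S -> A A | T1 T0
  A -> T0 T0 | a | b
  T0 -> a
  T1 -> c

Fill CYK table bottom-up (cells [i..j] with 1 ≤ i ≤ j ≤ 2 only):
  [1..1]={A,T0}  "a"  orig:{A}
  [2..2]={A,T0}  "a"  orig:{A}
  [1..2]={A,S}  "aa"

Original NTs in T[1,2] deriving "aa": ["A", "S"]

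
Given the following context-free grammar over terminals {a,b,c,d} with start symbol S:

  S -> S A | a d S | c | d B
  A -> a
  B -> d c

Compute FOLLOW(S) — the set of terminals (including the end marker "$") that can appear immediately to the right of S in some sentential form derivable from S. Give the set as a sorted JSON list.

FIRST iteration:
pass 1:
  A via A→a: +{a}
  B via B→d c: +{d}
  S via S→a d S: +{a}
  S via S→c: +{c}
  S via S→d B: +{d}
  FIRST(S)={a,c,d}  FIRST(A)={a}  FIRST(B)={d}
pass 2: done
  FIRST(S)={a,c,d}  FIRST(A)={a}  FIRST(B)={d}

FOLLOW sets:
FOLLOW(S) := {$}
round 1:
  S→S A: FOLLOW(S) ⊇ FIRST(A) = {a}; new: +{a}
  S→S A: FOLLOW(A) ⊇ FOLLOW(S) ⊇ {$,a}; new: +{$,a}
  S→d B: FOLLOW(B) ⊇ FOLLOW(S) ⊇ {$,a}; new: +{$,a}
  S: {$,a}  A: {$,a}  B: {$,a}
round 2: — fixpoint
  S: {$,a}  A: {$,a}  B: {$,a}

FOLLOW(S) = ["$", "a"]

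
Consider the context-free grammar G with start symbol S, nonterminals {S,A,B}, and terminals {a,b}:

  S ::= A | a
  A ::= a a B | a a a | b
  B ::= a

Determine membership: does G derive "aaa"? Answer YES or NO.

Convert to CNF:
  S -> T0 X3 | T0 X4 | a | b
  A -> T0 X1 | T0 X2 | b
  B -> a
  T0 -> a
  X1 -> T0 B
  X2 -> T0 T0
  X3 -> T0 B
  X4 -> T0 T0

CYK table (by increasing span):
  [0..0]={B,S,T0}  "a"  orig:{B,S}
  [1..1]={B,S,T0}  "a"  orig:{B,S}
  [2..2]={B,S,T0}  "a"  orig:{B,S}
  [0..1]={X1,X2,X3,X4}  "aa"  orig:{}
  [1..2]={X1,X2,X3,X4}  "aa"  orig:{}
  [0..2]={A,S}  "aaa"

S ∈ T[0,2] ⇒ YES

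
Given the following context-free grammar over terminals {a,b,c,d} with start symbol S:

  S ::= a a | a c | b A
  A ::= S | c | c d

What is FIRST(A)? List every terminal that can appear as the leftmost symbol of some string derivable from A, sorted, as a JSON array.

Compute FIRST by fixpoint:
round 1:
  A via A→c: +{c}
  S via S→a a: +{a}
  S via S→b A: +{b}
  S: {a,b}  A: {c}
round 2:
  A via A→S: +{a,b}
  S: {a,b}  A: {a,b,c}
round 3: (stable)
  S: {a,b}  A: {a,b,c}

FIRST(A) = ["a", "b", "c"]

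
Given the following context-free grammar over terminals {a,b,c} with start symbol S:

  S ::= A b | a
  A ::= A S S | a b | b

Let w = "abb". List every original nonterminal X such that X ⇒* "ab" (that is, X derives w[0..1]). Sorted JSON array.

Convert to CNF:
  S -> A T1 | a
  A -> A X2 | T0 T1 | b
  T0 -> a
  T1 -> b
  X2 -> S S

CYK fill (cells [i..j] with 0 ≤ i ≤ j ≤ 1 only):
  T[0,0] 'a' = {S,T0}  orig:{S}
  T[1,1] 'b' = {A,T1}  orig:{A}
  T[0,1] 'ab' = {A}

Original NTs in T[0,1] deriving "ab": ["A"]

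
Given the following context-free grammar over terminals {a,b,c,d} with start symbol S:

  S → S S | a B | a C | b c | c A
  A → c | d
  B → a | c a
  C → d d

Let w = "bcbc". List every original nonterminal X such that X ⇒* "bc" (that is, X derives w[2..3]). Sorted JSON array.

CNF form of G:
  S -> S S | T0 A | T1 B | T1 C | T3 T0
  A -> c | d
  B -> T0 T1 | a
  C -> T2 T2
  T0 -> c
  T1 -> a
  T2 -> d
  T3 -> b

Fill CYK table bottom-up, restricted to cells inside w[2..3]:
  [2..2]={T3}  "b"  orig:{}
  [3..3]={A,T0}  "c"  orig:{A}
  [2..3]={S}  "bc"

Original NTs in T[2,3] deriving "bc": ["S"]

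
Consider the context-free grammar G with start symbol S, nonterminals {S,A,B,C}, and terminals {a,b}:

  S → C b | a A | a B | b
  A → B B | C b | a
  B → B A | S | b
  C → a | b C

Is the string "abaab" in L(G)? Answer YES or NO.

Convert to CNF:
  S -> C T0 | T1 A | T1 B | b
  A -> B B | C T0 | a
  B -> B A | C T0 | T1 A | T1 B | b
  C -> T0 C | a
  T0 -> b
  T1 -> a

CYK table (by increasing span):
  cell(0,0) a: {A,C,T1}  orig:{A,C}
  cell(1,1) b: {B,S,T0}  orig:{B,S}
  cell(2,2) a: {A,C,T1}  orig:{A,C}
  cell(3,3) a: {A,C,T1}  orig:{A,C}
  cell(4,4) b: {B,S,T0}  orig:{B,S}
  cell(0,1) ab: {A,B,S}
  cell(1,2) ba: {B,C}
  cell(2,3) aa: {B,S}
  cell(3,4) ab: {A,B,S}
  cell(0,2) aba: {B,S}
  cell(1,3) baa: {A,B}
  cell(2,4) aab: {A,B,S}
  cell(0,3) abaa: {A,B,S}
  cell(1,4) baab: {A,B}
  cell(0,4) abaab: {A,B,S}

S ∈ T[0,4] ⇒ YES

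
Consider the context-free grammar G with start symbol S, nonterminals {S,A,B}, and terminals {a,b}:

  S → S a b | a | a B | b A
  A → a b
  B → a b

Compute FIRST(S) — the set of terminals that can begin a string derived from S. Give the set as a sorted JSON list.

FIRST sets, iterate to fixpoint:
round 1:
  A via A→a b: +{a}
  B via B→a b: +{a}
  S via S→a: +{a}
  S via S→b A: +{b}
  S: {a,b}  A: {a}  B: {a}
round 2: (stable)
  S: {a,b}  A: {a}  B: {a}

FIRST(S) = ["a", "b"]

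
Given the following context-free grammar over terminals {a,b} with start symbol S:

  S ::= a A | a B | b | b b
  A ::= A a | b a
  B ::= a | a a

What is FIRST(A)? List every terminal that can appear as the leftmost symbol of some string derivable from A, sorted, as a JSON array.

FIRST sets, iterate to fixpoint:
round 1:
  A via A→b a: +{b}
  B via B→a: +{a}
  S via S→a A: +{a}
  S via S→b: +{b}
  FIRST(S)={a,b}  FIRST(A)={b}  FIRST(B)={a}
round 2: — fixpoint
  FIRST(S)={a,b}  FIRST(A)={b}  FIRST(B)={a}

FIRST(A) = ["b"]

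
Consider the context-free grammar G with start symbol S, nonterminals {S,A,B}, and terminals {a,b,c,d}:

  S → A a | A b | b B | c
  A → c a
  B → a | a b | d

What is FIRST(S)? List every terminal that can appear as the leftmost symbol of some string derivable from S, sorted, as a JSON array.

Compute FIRST by fixpoint:
round 1:
  A via A→c a: +{c}
  B via B→a: +{a}
  B via B→d: +{d}
  S via S→A a: +{c}
  S via S→b B: +{b}
  FIRST(S)={b,c}  FIRST(A)={c}  FIRST(B)={a,d}
round 2: done
  FIRST(S)={b,c}  FIRST(A)={c}  FIRST(B)={a,d}

FIRST(S) = ["b", "c"]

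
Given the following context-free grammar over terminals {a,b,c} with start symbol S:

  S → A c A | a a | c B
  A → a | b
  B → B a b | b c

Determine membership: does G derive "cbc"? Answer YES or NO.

CNF form of G:
  S -> A X4 | T0 T0 | T2 B
  A -> a | b
  B -> B X3 | T1 T2
  T0 -> a
  T1 -> b
  T2 -> c
  X3 -> T0 T1
  X4 -> T2 A

CYK table (by increasing span):
  [0..0]={T2}  "c"  orig:{}
  [1..1]={A,T1}  "b"  orig:{A}
  [2..2]={T2}  "c"  orig:{}
  [0..1]={X4}  "cb"  orig:{}
  [1..2]={B}  "bc"
  [0..2]={S}  "cbc"

S ∈ T[0,2] ⇒ YES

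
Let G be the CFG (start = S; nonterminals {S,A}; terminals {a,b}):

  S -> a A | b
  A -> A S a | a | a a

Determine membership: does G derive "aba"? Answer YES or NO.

Convert to CNF:
  S -> T0 A | b
  A -> A X1 | T0 T0 | a
  T0 -> a
  X1 -> S T0

CYK fill:
  T[0,0] 'a' = {A,T0}  orig:{A}
  T[1,1] 'b' = {S}
  T[2,2] 'a' = {A,T0}  orig:{A}
  T[0,1] 'ab' = ∅
  T[1,2] 'ba' = {X1}  orig:{}
  T[0,2] 'aba' = {A}

S ∉ T[0,2] ⇒ NO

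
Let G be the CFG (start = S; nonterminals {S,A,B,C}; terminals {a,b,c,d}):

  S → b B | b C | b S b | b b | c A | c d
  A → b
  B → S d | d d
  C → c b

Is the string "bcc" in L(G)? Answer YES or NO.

Convert to CNF:
  S -> T1 A | T1 T0 | T2 B | T2 C | T2 T2 | T2 X3
  A -> b
  B -> S T0 | T0 T0
  C -> T1 T2
  T0 -> d
  T1 -> c
  T2 -> b
  X3 -> S T2

CYK table (by increasing span):
  [0..0]={A,T2}  "b"  orig:{A}
  [1..1]={T1}  "c"  orig:{}
  [2..2]={T1}  "c"  orig:{}
  [0..1]=∅  "bc"
  [1..2]=∅  "cc"
  [0..2]=∅  "bcc"

S ∉ T[0,2] ⇒ NO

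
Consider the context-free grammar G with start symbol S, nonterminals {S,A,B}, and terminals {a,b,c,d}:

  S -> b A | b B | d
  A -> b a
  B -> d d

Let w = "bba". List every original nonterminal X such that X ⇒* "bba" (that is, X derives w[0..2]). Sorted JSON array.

CNF form of G:
  S -> T0 A | T0 B | d
  A -> T0 T1
  B -> T2 T2
  T0 -> b
  T1 -> a
  T2 -> d

CYK table (by increasing span) — only the sub-triangle for w[0..2]:
  [0..0]={T0}  "b"  orig:{}
  [1..1]={T0}  "b"  orig:{}
  [2..2]={T1}  "a"  orig:{}
  [0..1]=∅  "bb"
  [1..2]={A}  "ba"
  [0..2]={S}  "bba"

Original NTs in T[0,2] deriving "bba": ["S"]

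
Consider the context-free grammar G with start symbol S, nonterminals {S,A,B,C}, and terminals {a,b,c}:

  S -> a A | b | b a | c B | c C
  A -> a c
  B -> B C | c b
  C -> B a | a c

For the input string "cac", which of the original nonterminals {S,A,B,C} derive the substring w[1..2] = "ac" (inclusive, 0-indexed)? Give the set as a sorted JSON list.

Convert to CNF:
  S -> T0 A | T1 B | T1 C | T2 T0 | b
  A -> T0 T1
  B -> B C | T1 T2
  C -> B T0 | T0 T1
  T0 -> a
  T1 -> c
  T2 -> b

CYK table (by increasing span) — only the sub-triangle for w[1..2]:
  cell(1,1) a: {T0}  orig:{}
  cell(2,2) c: {T1}  orig:{}
  cell(1,2) ac: {A,C}

Original NTs in T[1,2] deriving "ac": ["A", "C"]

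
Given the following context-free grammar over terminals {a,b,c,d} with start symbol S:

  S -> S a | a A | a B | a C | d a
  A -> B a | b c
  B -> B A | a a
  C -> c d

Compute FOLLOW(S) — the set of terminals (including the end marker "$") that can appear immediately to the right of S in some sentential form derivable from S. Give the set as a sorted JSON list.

FIRST sets, iterate to fixpoint:
iter 1:
  A via A→b c: +{b}
  B via B→a a: +{a}
  C via C→c d: +{c}
  S via S→a A: +{a}
  S via S→d a: +{d}
  FIRST[S]={a,d}  FIRST[A]={b}  FIRST[B]={a}  FIRST[C]={c}
iter 2:
  A via A→B a: +{a}
  FIRST[S]={a,d}  FIRST[A]={a,b}  FIRST[B]={a}  FIRST[C]={c}
iter 3: (stable)
  FIRST[S]={a,d}  FIRST[A]={a,b}  FIRST[B]={a}  FIRST[C]={c}

FOLLOW sets:
initialize: $ ∈ FOLLOW(S)
pass 1:
  A→B a: FOLLOW(B) ⊇ FIRST(a) = {a}; new: +{a}
  B→B A: FOLLOW(B) ⊇ FIRST(A) = {a,b}; new: +{b}
  B→B A: FOLLOW(A) ⊇ FOLLOW(B) ⊇ {a,b}; new: +{a,b}
  S→S a: FOLLOW(S) ⊇ FIRST(a) = {a}; new: +{a}
  S→a A: FOLLOW(A) ⊇ FOLLOW(S) ⊇ {$,a}; new: +{$}
  S→a B: FOLLOW(B) ⊇ FOLLOW(S) ⊇ {$,a}; new: +{$}
  S→a C: FOLLOW(C) ⊇ FOLLOW(S) ⊇ {$,a}; new: +{$,a}
  FOLLOW(S)={$,a}  FOLLOW(A)={$,a,b}  FOLLOW(B)={$,a,b}  FOLLOW(C)={$,a}
pass 2: (no change)
  FOLLOW(S)={$,a}  FOLLOW(A)={$,a,b}  FOLLOW(B)={$,a,b}  FOLLOW(C)={$,a}

FOLLOW(S) = ["$", "a"]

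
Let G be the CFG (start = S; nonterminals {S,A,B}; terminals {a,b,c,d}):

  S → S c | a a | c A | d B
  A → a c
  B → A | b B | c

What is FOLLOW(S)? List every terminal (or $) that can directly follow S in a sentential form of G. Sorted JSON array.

FIRST sets, iterate to fixpoint:
pass 1:
  A via A→a c: +{a}
  B via B→A: +{a}
  B via B→b B: +{b}
  B via B→c: +{c}
  S via S→a a: +{a}
  S via S→c A: +{c}
  S via S→d B: +{d}
  FIRST(S)={a,c,d}  FIRST(A)={a}  FIRST(B)={a,b,c}
pass 2: done
  FIRST(S)={a,c,d}  FIRST(A)={a}  FIRST(B)={a,b,c}

Compute FOLLOW by fixpoint:
seed FOLLOW(S) with $
round 1:
  S→S c: FOLLOW(S) ⊇ FIRST(c) = {c}; new: +{c}
  S→c A: FOLLOW(A) ⊇ FOLLOW(S) ⊇ {$,c}; new: +{$,c}
  S→d B: FOLLOW(B) ⊇ FOLLOW(S) ⊇ {$,c}; new: +{$,c}
  S: {$,c}  A: {$,c}  B: {$,c}
round 2: (no change)
  S: {$,c}  A: {$,c}  B: {$,c}

FOLLOW(S) = ["$", "c"]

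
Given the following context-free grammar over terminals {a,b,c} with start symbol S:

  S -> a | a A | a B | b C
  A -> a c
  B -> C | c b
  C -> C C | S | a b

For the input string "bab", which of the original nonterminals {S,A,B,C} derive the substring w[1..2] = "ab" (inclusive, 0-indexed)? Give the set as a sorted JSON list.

Convert to CNF:
  S -> T0 A | T0 B | T2 C | a
  A -> T0 T1
  B -> C C | T0 A | T0 B | T0 T2 | T1 T2 | T2 C | a
  C -> C C | T0 A | T0 B | T0 T2 | T2 C | a
  T0 -> a
  T1 -> c
  T2 -> b

Fill CYK table bottom-up — only the sub-triangle for w[1..2]:
  cell(1,1) a: {B,C,S,T0}  orig:{B,C,S}
  cell(2,2) b: {T2}  orig:{}
  cell(1,2) ab: {B,C}

Original NTs in T[1,2] deriving "ab": ["B", "C"]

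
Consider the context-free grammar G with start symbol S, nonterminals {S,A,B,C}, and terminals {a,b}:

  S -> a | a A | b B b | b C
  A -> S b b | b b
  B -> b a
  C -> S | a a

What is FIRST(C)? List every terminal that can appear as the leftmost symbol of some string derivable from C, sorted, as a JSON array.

Compute FIRST by fixpoint:
iter 1:
  A via A→b b: +{b}
  B via B→b a: +{b}
  C via C→a a: +{a}
  S via S→a: +{a}
  S via S→b B b: +{b}
  FIRST(S)={a,b}  FIRST(A)={b}  FIRST(B)={b}  FIRST(C)={a}
iter 2:
  A via A→S b b: +{a}
  C via C→S: +{b}
  FIRST(S)={a,b}  FIRST(A)={a,b}  FIRST(B)={b}  FIRST(C)={a,b}
iter 3: (no change)
  FIRST(S)={a,b}  FIRST(A)={a,b}  FIRST(B)={b}  FIRST(C)={a,b}

FIRST(C) = ["a", "b"]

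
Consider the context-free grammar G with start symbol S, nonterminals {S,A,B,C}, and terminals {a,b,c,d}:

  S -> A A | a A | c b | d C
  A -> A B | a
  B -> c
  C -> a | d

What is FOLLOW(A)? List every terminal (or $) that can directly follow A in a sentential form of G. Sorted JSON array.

FIRST sets, iterate to fixpoint:
round 1:
  A via A→a: +{a}
  B via B→c: +{c}
  C via C→a: +{a}
  C via C→d: +{d}
  S via S→A A: +{a}
  S via S→c b: +{c}
  S via S→d C: +{d}
  FIRST(S)={a,c,d}  FIRST(A)={a}  FIRST(B)={c}  FIRST(C)={a,d}
round 2: (no change)
  FIRST(S)={a,c,d}  FIRST(A)={a}  FIRST(B)={c}  FIRST(C)={a,d}

FOLLOW sets:
seed FOLLOW(S) with $
pass 1:
  A→A B: FOLLOW(A) ⊇ FIRST(B) = {c}; new: +{c}
  A→A B: FOLLOW(B) ⊇ FOLLOW(A) ⊇ {c}; new: +{c}
  S→A A: FOLLOW(A) ⊇ FIRST(A) = {a}; new: +{a}
  S→A A: FOLLOW(A) ⊇ FOLLOW(S) ⊇ {$}; new: +{$}
  S→d C: FOLLOW(C) ⊇ FOLLOW(S) ⊇ {$}; new: +{$}
  FOLLOW[S]={$}  FOLLOW[A]={$,a,c}  FOLLOW[B]={c}  FOLLOW[C]={$}
pass 2:
  A→A B: FOLLOW(B) ⊇ FOLLOW(A) ⊇ {$,a,c}; new: +{$,a}
  FOLLOW[S]={$}  FOLLOW[A]={$,a,c}  FOLLOW[B]={$,a,c}  FOLLOW[C]={$}
pass 3: (no change)
  FOLLOW[S]={$}  FOLLOW[A]={$,a,c}  FOLLOW[B]={$,a,c}  FOLLOW[C]={$}

FOLLOW(A) = ["$", "a", "c"]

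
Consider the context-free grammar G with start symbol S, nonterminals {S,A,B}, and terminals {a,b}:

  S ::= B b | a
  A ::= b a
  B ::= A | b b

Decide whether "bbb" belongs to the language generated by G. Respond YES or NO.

CNF form of G:
  S -> B T0 | a
  A -> T0 T1
  B -> T0 T0 | T0 T1
  T0 -> b
  T1 -> a

CYK table (by increasing span):
  cell(0,0) b: {T0}  orig:{}
  cell(1,1) b: {T0}  orig:{}
  cell(2,2) b: {T0}  orig:{}
  cell(0,1) bb: {B}
  cell(1,2) bb: {B}
  cell(0,2) bbb: {S}

S ∈ T[0,2] ⇒ YES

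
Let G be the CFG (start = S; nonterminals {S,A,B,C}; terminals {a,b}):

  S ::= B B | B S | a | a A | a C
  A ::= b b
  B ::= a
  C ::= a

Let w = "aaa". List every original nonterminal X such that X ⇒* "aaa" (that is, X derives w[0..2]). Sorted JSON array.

CNF form of G:
  S -> B B | B S | T1 A | T1 C | a
  A -> T0 T0
  B -> a
  C -> a
  T0 -> b
  T1 -> a

Fill CYK table bottom-up, restricted to cells inside w[0..2]:
  [0..0]={B,C,S,T1}  "a"  orig:{B,C,S}
  [1..1]={B,C,S,T1}  "a"  orig:{B,C,S}
  [2..2]={B,C,S,T1}  "a"  orig:{B,C,S}
  [0..1]={S}  "aa"
  [1..2]={S}  "aa"
  [0..2]={S}  "aaa"

Original NTs in T[0,2] deriving "aaa": ["S"]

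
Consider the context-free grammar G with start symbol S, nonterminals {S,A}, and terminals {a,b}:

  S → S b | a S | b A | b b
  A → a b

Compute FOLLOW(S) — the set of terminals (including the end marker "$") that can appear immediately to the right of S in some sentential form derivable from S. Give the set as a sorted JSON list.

Compute FIRST by fixpoint:
[1]
  A via A→a b: +{a}
  S via S→a S: +{a}
  S via S→b A: +{b}
  FIRST(S)={a,b}  FIRST(A)={a}
[2] done
  FIRST(S)={a,b}  FIRST(A)={a}

FOLLOW sets:
FOLLOW(S) := {$}
pass 1:
  S→S b: FOLLOW(S) ⊇ FIRST(b) = {b}; new: +{b}
  S→b A: FOLLOW(A) ⊇ FOLLOW(S) ⊇ {$,b}; new: +{$,b}
  FOLLOW(S)={$,b}  FOLLOW(A)={$,b}
pass 2: (stable)
  FOLLOW(S)={$,b}  FOLLOW(A)={$,b}

FOLLOW(S) = ["$", "b"]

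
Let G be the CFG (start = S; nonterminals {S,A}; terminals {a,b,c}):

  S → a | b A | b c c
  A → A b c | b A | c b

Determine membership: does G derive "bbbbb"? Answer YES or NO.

CNF form of G:
  S -> T0 A | T0 X3 | a
  A -> A X2 | T0 A | T1 T0
  T0 -> b
  T1 -> c
  X2 -> T0 T1
  X3 -> T1 T1

CYK table (by increasing span):
  cell(0,0) b: {T0}  orig:{}
  cell(1,1) b: {T0}  orig:{}
  cell(2,2) b: {T0}  orig:{}
  cell(3,3) b: {T0}  orig:{}
  cell(4,4) b: {T0}  orig:{}
  cell(0,1) bb: ∅
  cell(1,2) bb: ∅
  cell(2,3) bb: ∅
  cell(3,4) bb: ∅
  cell(0,2) bbb: ∅
  cell(1,3) bbb: ∅
  cell(2,4) bbb: ∅
  cell(0,3) bbbb: ∅
  cell(1,4) bbbb: ∅
  cell(0,4) bbbbb: ∅

S ∉ T[0,4] ⇒ NO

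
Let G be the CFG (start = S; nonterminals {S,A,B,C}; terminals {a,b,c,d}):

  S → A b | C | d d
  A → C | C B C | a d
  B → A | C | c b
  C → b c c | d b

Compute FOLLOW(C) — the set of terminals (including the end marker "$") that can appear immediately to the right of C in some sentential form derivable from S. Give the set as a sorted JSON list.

FIRST iteration:
[1]
  A via A→a d: +{a}
  B via B→A: +{a}
  B via B→c b: +{c}
  C via C→b c c: +{b}
  C via C→d b: +{d}
  S via S→A b: +{a}
  S via S→C: +{b,d}
  FIRST[S]={a,b,d}  FIRST[A]={a}  FIRST[B]={a,c}  FIRST[C]={b,d}
[2]
  A via A→C: +{b,d}
  B via B→A: +{b,d}
  FIRST[S]={a,b,d}  FIRST[A]={a,b,d}  FIRST[B]={a,b,c,d}  FIRST[C]={b,d}
[3] done
  FIRST[S]={a,b,d}  FIRST[A]={a,b,d}  FIRST[B]={a,b,c,d}  FIRST[C]={b,d}

FOLLOW iteration:
FOLLOW(S) := {$}
[1]
  A→C B C: FOLLOW(C) ⊇ FIRST(B) = {a,b,c,d}; new: +{a,b,c,d}
  A→C B C: FOLLOW(B) ⊇ FIRST(C) = {b,d}; new: +{b,d}
  B→A: FOLLOW(A) ⊇ FOLLOW(B) ⊇ {b,d}; new: +{b,d}
  S→C: FOLLOW(C) ⊇ FOLLOW(S) ⊇ {$}; new: +{$}
  S: {$}  A: {b,d}  B: {b,d}  C: {$,a,b,c,d}
[2] (no change)
  S: {$}  A: {b,d}  B: {b,d}  C: {$,a,b,c,d}

FOLLOW(C) = ["$", "a", "b", "c", "d"]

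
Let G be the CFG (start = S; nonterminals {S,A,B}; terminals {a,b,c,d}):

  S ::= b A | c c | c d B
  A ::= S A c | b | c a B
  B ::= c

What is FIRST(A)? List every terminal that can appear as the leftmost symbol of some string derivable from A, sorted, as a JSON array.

Compute FIRST by fixpoint:
pass 1:
  A via A→b: +{b}
  A via A→c a B: +{c}
  B via B→c: +{c}
  S via S→b A: +{b}
  S via S→c c: +{c}
  FIRST(S)={b,c}  FIRST(A)={b,c}  FIRST(B)={c}
pass 2: done
  FIRST(S)={b,c}  FIRST(A)={b,c}  FIRST(B)={c}

FIRST(A) = ["b", "c"]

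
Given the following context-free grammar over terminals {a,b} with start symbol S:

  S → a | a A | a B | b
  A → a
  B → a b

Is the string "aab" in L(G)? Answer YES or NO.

CNF form of G:
  S -> T0 A | T0 B | a | b
  A -> a
  B -> T0 T1
  T0 -> a
  T1 -> b

Fill CYK table bottom-up:
  cell(0,0) a: {A,S,T0}  orig:{A,S}
  cell(1,1) a: {A,S,T0}  orig:{A,S}
  cell(2,2) b: {S,T1}  orig:{S}
  cell(0,1) aa: {S}
  cell(1,2) ab: {B}
  cell(0,2) aab: {S}

S ∈ T[0,2] ⇒ YES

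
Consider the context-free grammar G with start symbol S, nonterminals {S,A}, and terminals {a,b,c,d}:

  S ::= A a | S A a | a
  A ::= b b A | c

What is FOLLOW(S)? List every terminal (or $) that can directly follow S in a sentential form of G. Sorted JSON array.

Compute FIRST by fixpoint:
iter 1:
  A via A→b b A: +{b}
  A via A→c: +{c}
  S via S→A a: +{b,c}
  S via S→a: +{a}
  S: {a,b,c}  A: {b,c}
iter 2: done
  S: {a,b,c}  A: {b,c}

Compute FOLLOW by fixpoint:
seed FOLLOW(S) with $
pass 1:
  S→A a: FOLLOW(A) ⊇ FIRST(a) = {a}; new: +{a}
  S→S A a: FOLLOW(S) ⊇ FIRST(A) = {b,c}; new: +{b,c}
  FOLLOW(S)={$,b,c}  FOLLOW(A)={a}
pass 2: — fixpoint
  FOLLOW(S)={$,b,c}  FOLLOW(A)={a}

FOLLOW(S) = ["$", "b", "c"]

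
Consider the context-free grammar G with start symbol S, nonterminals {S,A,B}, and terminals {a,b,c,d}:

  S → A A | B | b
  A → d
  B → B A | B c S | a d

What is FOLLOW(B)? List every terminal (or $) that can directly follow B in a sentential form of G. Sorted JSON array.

FIRST iteration:
pass 1:
  A via A→d: +{d}
  B via B→a d: +{a}
  S via S→A A: +{d}
  S via S→B: +{a}
  S via S→b: +{b}
  S: {a,b,d}  A: {d}  B: {a}
pass 2: (stable)
  S: {a,b,d}  A: {d}  B: {a}

FOLLOW iteration:
FOLLOW(S) := {$}
round 1:
  B→B A: FOLLOW(B) ⊇ FIRST(A) = {d}; new: +{d}
  B→B A: FOLLOW(A) ⊇ FOLLOW(B) ⊇ {d}; new: +{d}
  B→B c S: FOLLOW(B) ⊇ FIRST(c) = {c}; new: +{c}
  B→B c S: FOLLOW(S) ⊇ FOLLOW(B) ⊇ {c,d}; new: +{c,d}
  S→A A: FOLLOW(A) ⊇ FOLLOW(S) ⊇ {$,c,d}; new: +{$,c}
  S→B: FOLLOW(B) ⊇ FOLLOW(S) ⊇ {$,c,d}; new: +{$}
  S: {$,c,d}  A: {$,c,d}  B: {$,c,d}
round 2: done
  S: {$,c,d}  A: {$,c,d}  B: {$,c,d}

FOLLOW(B) = ["$", "c", "d"]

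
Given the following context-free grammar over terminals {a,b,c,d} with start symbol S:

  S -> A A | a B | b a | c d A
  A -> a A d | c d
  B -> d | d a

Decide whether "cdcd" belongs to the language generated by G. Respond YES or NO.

Convert to CNF:
  S -> A A | T0 B | T2 X5 | T3 T0
  A -> T0 X4 | T2 T1
  B -> T1 T0 | d
  T0 -> a
  T1 -> d
  T2 -> c
  T3 -> b
  X4 -> A T1
  X5 -> T1 A

CYK table (by increasing span):
  cell(0,0) c: {T2}  orig:{}
  cell(1,1) d: {B,T1}  orig:{B}
  cell(2,2) c: {T2}  orig:{}
  cell(3,3) d: {B,T1}  orig:{B}
  cell(0,1) cd: {A}
  cell(1,2) dc: ∅
  cell(2,3) cd: {A}
  cell(0,2) cdc: ∅
  cell(1,3) dcd: {X5}  orig:{}
  cell(0,3) cdcd: {S}

S ∈ T[0,3] ⇒ YES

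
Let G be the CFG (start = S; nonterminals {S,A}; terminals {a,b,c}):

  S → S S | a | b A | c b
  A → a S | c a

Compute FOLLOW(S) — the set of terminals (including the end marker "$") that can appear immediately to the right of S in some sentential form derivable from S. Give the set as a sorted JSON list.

FIRST sets, iterate to fixpoint:
iter 1:
  A via A→a S: +{a}
  A via A→c a: +{c}
  S via S→a: +{a}
  S via S→b A: +{b}
  S via S→c b: +{c}
  S: {a,b,c}  A: {a,c}
iter 2: (stable)
  S: {a,b,c}  A: {a,c}

FOLLOW iteration:
seed FOLLOW(S) with $
pass 1:
  S→S S: FOLLOW(S) ⊇ FIRST(S) = {a,b,c}; new: +{a,b,c}
  S→b A: FOLLOW(A) ⊇ FOLLOW(S) ⊇ {$,a,b,c}; new: +{$,a,b,c}
  FOLLOW(S)={$,a,b,c}  FOLLOW(A)={$,a,b,c}
pass 2: (no change)
  FOLLOW(S)={$,a,b,c}  FOLLOW(A)={$,a,b,c}

FOLLOW(S) = ["$", "a", "b", "c"]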